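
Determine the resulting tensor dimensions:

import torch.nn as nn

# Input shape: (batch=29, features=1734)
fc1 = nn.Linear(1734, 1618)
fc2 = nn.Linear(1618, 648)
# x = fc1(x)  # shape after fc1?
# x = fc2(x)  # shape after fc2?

Input shape: (29, 1734)
  -> after fc1: (29, 1618)
Output shape: (29, 648)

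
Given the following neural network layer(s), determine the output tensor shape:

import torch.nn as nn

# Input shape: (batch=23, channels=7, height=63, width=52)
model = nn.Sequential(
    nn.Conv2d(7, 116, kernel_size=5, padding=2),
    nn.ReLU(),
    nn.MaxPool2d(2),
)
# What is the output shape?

Input shape: (23, 7, 63, 52)
  -> after Conv2d: (23, 116, 63, 52)
  -> after ReLU: (23, 116, 63, 52)
Output shape: (23, 116, 31, 26)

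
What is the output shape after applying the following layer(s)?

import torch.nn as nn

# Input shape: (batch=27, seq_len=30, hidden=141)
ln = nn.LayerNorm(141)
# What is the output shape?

Input shape: (27, 30, 141)
Output shape: (27, 30, 141)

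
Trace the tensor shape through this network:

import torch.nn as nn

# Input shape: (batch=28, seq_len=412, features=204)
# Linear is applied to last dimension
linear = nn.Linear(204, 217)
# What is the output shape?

Input shape: (28, 412, 204)
Output shape: (28, 412, 217)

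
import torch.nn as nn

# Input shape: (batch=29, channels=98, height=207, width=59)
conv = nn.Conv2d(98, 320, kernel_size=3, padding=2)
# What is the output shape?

Input shape: (29, 98, 207, 59)
Output shape: (29, 320, 209, 61)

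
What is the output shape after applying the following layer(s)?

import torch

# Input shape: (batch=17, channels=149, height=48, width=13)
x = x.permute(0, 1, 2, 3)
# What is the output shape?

Input shape: (17, 149, 48, 13)
Output shape: (17, 149, 48, 13)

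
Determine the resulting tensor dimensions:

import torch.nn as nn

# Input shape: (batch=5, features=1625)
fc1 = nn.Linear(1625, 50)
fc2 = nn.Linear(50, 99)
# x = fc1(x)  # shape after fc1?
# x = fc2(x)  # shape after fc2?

Input shape: (5, 1625)
  -> after fc1: (5, 50)
Output shape: (5, 99)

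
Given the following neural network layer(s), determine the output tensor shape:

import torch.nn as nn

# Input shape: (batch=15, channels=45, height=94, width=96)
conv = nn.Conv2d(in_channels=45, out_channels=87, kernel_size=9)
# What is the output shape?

Input shape: (15, 45, 94, 96)
Output shape: (15, 87, 86, 88)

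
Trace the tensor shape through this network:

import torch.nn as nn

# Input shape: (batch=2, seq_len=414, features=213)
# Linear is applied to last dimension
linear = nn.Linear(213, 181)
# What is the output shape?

Input shape: (2, 414, 213)
Output shape: (2, 414, 181)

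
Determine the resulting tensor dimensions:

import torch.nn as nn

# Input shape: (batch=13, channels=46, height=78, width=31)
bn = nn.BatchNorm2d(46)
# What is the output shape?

Input shape: (13, 46, 78, 31)
Output shape: (13, 46, 78, 31)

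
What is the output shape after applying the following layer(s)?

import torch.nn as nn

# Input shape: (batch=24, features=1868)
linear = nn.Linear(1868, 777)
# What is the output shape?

Input shape: (24, 1868)
Output shape: (24, 777)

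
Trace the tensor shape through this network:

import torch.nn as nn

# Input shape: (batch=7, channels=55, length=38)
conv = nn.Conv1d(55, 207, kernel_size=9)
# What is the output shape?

Input shape: (7, 55, 38)
Output shape: (7, 207, 30)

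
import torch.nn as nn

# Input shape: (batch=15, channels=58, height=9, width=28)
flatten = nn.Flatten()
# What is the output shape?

Input shape: (15, 58, 9, 28)
Output shape: (15, 14616)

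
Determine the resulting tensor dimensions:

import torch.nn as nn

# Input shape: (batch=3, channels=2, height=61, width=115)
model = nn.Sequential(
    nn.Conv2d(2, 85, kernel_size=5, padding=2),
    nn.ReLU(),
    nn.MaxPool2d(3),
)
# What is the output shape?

Input shape: (3, 2, 61, 115)
  -> after Conv2d: (3, 85, 61, 115)
  -> after ReLU: (3, 85, 61, 115)
Output shape: (3, 85, 20, 38)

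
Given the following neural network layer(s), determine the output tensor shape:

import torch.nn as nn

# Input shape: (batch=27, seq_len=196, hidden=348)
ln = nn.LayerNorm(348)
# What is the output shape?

Input shape: (27, 196, 348)
Output shape: (27, 196, 348)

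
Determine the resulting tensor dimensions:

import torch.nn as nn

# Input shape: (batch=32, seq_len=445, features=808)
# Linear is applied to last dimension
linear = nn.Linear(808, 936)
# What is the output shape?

Input shape: (32, 445, 808)
Output shape: (32, 445, 936)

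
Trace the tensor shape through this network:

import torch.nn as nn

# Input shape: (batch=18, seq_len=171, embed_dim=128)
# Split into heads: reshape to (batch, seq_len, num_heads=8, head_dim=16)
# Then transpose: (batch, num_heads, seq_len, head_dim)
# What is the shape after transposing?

Input shape: (18, 171, 128)
  -> after reshape: (18, 171, 8, 16)
Output shape: (18, 8, 171, 16)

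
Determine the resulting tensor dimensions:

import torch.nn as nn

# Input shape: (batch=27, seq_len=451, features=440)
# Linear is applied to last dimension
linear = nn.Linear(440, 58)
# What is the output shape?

Input shape: (27, 451, 440)
Output shape: (27, 451, 58)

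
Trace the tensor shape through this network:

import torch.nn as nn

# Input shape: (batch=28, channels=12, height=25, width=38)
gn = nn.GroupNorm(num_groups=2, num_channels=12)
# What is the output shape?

Input shape: (28, 12, 25, 38)
Output shape: (28, 12, 25, 38)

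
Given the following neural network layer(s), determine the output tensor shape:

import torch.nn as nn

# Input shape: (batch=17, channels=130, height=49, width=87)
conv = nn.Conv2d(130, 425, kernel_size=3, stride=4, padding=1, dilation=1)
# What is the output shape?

Input shape: (17, 130, 49, 87)
Output shape: (17, 425, 13, 22)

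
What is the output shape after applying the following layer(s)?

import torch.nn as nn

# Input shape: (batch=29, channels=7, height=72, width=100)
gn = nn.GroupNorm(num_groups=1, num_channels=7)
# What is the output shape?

Input shape: (29, 7, 72, 100)
Output shape: (29, 7, 72, 100)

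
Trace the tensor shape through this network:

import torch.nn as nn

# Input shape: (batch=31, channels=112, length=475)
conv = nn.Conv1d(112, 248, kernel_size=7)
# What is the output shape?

Input shape: (31, 112, 475)
Output shape: (31, 248, 469)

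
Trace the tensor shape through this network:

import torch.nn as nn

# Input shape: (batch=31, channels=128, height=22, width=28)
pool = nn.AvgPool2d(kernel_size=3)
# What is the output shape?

Input shape: (31, 128, 22, 28)
Output shape: (31, 128, 7, 9)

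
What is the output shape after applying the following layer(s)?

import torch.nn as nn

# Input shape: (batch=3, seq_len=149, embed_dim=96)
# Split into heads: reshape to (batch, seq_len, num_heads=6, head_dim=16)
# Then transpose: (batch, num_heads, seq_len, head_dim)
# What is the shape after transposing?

Input shape: (3, 149, 96)
  -> after reshape: (3, 149, 6, 16)
Output shape: (3, 6, 149, 16)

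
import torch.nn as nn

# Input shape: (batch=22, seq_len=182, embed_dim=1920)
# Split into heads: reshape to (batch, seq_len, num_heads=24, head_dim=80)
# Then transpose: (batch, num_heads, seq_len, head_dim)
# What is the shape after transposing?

Input shape: (22, 182, 1920)
  -> after reshape: (22, 182, 24, 80)
Output shape: (22, 24, 182, 80)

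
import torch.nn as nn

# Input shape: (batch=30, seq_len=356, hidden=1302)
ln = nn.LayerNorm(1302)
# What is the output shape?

Input shape: (30, 356, 1302)
Output shape: (30, 356, 1302)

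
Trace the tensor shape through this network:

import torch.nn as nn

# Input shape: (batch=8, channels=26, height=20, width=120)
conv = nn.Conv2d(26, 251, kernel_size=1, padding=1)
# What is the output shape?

Input shape: (8, 26, 20, 120)
Output shape: (8, 251, 22, 122)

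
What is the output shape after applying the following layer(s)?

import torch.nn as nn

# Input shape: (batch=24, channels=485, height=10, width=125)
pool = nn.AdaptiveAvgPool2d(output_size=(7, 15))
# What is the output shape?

Input shape: (24, 485, 10, 125)
Output shape: (24, 485, 7, 15)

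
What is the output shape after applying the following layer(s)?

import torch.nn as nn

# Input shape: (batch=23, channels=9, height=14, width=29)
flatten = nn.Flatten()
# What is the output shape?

Input shape: (23, 9, 14, 29)
Output shape: (23, 3654)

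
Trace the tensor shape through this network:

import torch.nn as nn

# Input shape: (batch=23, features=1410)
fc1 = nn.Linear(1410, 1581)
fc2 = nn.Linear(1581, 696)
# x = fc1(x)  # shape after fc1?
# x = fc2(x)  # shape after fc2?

Input shape: (23, 1410)
  -> after fc1: (23, 1581)
Output shape: (23, 696)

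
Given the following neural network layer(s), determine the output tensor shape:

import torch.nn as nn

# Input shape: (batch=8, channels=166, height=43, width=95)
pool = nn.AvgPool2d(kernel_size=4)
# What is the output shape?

Input shape: (8, 166, 43, 95)
Output shape: (8, 166, 10, 23)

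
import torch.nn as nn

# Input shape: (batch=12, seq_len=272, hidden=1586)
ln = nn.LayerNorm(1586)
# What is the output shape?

Input shape: (12, 272, 1586)
Output shape: (12, 272, 1586)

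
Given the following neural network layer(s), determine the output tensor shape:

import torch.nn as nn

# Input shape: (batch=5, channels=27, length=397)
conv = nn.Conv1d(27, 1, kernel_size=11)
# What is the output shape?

Input shape: (5, 27, 397)
Output shape: (5, 1, 387)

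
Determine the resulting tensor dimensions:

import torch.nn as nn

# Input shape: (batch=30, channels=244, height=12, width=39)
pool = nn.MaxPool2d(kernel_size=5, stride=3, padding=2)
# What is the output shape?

Input shape: (30, 244, 12, 39)
Output shape: (30, 244, 4, 13)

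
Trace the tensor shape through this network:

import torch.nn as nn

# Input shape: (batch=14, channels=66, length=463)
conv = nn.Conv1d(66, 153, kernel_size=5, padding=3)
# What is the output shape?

Input shape: (14, 66, 463)
Output shape: (14, 153, 465)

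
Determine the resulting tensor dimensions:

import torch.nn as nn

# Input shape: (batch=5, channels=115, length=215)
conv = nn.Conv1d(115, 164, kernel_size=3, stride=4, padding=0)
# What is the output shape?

Input shape: (5, 115, 215)
Output shape: (5, 164, 54)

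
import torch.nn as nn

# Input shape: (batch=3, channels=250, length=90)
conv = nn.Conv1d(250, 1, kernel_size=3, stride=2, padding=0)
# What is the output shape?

Input shape: (3, 250, 90)
Output shape: (3, 1, 44)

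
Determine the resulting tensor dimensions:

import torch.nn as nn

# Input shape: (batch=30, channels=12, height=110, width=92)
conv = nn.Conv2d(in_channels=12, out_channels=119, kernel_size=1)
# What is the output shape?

Input shape: (30, 12, 110, 92)
Output shape: (30, 119, 110, 92)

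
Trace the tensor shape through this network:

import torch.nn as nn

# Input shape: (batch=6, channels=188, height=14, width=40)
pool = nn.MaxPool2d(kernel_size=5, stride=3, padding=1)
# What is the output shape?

Input shape: (6, 188, 14, 40)
Output shape: (6, 188, 4, 13)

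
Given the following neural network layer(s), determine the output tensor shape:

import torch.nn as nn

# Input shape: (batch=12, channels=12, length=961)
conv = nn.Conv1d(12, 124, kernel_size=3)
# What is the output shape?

Input shape: (12, 12, 961)
Output shape: (12, 124, 959)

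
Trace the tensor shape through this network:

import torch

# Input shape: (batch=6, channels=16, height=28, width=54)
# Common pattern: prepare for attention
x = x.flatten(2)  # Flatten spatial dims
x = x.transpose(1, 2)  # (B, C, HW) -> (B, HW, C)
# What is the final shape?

Input shape: (6, 16, 28, 54)
  -> after flatten(2): (6, 16, 1512)
Output shape: (6, 1512, 16)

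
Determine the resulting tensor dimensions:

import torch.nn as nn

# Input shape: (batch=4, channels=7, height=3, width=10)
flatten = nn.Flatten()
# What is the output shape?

Input shape: (4, 7, 3, 10)
Output shape: (4, 210)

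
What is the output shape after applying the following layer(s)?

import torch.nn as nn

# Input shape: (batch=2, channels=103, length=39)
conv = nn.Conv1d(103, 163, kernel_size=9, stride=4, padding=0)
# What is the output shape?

Input shape: (2, 103, 39)
Output shape: (2, 163, 8)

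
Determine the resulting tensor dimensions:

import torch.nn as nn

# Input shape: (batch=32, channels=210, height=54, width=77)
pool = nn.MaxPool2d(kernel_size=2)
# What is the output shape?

Input shape: (32, 210, 54, 77)
Output shape: (32, 210, 27, 38)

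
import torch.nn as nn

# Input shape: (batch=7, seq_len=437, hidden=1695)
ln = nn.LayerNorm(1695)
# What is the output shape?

Input shape: (7, 437, 1695)
Output shape: (7, 437, 1695)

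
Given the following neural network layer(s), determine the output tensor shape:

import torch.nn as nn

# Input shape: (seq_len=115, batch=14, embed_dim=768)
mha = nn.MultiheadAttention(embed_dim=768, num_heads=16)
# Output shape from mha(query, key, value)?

Input shape: (115, 14, 768)
Output shape: (115, 14, 768)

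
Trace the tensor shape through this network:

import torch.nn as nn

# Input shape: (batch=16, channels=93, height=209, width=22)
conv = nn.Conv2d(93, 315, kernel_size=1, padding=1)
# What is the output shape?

Input shape: (16, 93, 209, 22)
Output shape: (16, 315, 211, 24)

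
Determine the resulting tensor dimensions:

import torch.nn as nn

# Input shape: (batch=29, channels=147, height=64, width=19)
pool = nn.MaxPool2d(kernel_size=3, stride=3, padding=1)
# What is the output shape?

Input shape: (29, 147, 64, 19)
Output shape: (29, 147, 22, 7)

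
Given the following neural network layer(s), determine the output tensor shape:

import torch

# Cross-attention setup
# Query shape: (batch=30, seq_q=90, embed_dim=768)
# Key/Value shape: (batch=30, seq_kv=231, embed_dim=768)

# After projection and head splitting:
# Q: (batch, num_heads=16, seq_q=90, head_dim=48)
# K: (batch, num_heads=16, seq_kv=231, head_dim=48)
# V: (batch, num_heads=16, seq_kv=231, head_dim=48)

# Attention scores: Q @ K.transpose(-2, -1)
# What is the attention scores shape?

Input shape: (30, 90, 768)
Output shape: (30, 16, 90, 231)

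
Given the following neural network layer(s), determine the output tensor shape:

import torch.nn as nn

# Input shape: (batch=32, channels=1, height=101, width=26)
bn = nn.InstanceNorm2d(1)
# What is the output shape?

Input shape: (32, 1, 101, 26)
Output shape: (32, 1, 101, 26)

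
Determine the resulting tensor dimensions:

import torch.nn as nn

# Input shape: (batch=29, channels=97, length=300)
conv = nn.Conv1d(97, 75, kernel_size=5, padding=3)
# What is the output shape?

Input shape: (29, 97, 300)
Output shape: (29, 75, 302)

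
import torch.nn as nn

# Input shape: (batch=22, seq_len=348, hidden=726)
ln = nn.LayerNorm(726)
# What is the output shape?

Input shape: (22, 348, 726)
Output shape: (22, 348, 726)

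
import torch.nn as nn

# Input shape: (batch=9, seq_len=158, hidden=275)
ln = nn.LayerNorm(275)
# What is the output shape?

Input shape: (9, 158, 275)
Output shape: (9, 158, 275)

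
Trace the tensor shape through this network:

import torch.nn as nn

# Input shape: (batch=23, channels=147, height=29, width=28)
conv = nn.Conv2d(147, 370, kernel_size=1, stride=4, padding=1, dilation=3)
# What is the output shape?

Input shape: (23, 147, 29, 28)
Output shape: (23, 370, 8, 8)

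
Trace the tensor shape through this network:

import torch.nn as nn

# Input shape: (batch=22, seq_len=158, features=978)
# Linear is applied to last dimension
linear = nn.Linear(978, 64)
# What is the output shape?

Input shape: (22, 158, 978)
Output shape: (22, 158, 64)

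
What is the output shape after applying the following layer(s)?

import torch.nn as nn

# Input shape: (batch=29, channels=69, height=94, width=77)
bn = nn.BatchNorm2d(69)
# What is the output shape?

Input shape: (29, 69, 94, 77)
Output shape: (29, 69, 94, 77)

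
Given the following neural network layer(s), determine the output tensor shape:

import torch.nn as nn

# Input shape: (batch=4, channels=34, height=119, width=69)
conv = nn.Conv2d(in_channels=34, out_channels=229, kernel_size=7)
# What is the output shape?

Input shape: (4, 34, 119, 69)
Output shape: (4, 229, 113, 63)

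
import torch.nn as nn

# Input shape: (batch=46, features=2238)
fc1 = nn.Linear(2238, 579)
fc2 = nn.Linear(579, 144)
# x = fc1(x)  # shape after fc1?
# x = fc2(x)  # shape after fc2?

Input shape: (46, 2238)
  -> after fc1: (46, 579)
Output shape: (46, 144)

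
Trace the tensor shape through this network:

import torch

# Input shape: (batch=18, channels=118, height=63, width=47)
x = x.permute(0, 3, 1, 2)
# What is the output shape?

Input shape: (18, 118, 63, 47)
Output shape: (18, 47, 118, 63)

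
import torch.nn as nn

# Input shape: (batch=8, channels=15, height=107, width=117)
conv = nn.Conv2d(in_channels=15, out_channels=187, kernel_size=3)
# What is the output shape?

Input shape: (8, 15, 107, 117)
Output shape: (8, 187, 105, 115)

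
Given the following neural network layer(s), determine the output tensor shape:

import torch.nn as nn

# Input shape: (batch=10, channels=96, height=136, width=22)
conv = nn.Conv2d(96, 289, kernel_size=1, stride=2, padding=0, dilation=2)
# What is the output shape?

Input shape: (10, 96, 136, 22)
Output shape: (10, 289, 68, 11)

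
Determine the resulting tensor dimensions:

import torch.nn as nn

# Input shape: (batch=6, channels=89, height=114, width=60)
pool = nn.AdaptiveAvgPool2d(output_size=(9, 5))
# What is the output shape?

Input shape: (6, 89, 114, 60)
Output shape: (6, 89, 9, 5)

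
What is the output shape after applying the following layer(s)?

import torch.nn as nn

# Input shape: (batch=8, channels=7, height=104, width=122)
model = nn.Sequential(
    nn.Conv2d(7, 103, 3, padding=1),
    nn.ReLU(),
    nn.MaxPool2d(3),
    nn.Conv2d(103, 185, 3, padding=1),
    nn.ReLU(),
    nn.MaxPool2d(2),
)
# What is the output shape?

Input shape: (8, 7, 104, 122)
  -> after first Conv2d: (8, 103, 104, 122)
  -> after first MaxPool2d: (8, 103, 34, 40)
  -> after second Conv2d: (8, 185, 34, 40)
Output shape: (8, 185, 17, 20)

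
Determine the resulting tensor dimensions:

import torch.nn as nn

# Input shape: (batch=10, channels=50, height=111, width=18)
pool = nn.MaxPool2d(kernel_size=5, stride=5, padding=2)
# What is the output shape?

Input shape: (10, 50, 111, 18)
Output shape: (10, 50, 23, 4)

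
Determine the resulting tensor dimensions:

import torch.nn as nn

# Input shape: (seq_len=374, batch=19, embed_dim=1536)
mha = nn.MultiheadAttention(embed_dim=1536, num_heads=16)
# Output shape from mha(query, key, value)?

Input shape: (374, 19, 1536)
Output shape: (374, 19, 1536)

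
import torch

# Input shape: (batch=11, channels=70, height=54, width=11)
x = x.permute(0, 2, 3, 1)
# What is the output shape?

Input shape: (11, 70, 54, 11)
Output shape: (11, 54, 11, 70)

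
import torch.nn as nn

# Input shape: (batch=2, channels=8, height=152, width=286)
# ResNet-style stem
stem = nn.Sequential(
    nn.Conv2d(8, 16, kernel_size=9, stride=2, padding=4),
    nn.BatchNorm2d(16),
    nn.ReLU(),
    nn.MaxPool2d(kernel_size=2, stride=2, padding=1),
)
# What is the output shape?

Input shape: (2, 8, 152, 286)
  -> after Conv2d 9x9 stride=2: (2, 16, 76, 143)
Output shape: (2, 16, 39, 72)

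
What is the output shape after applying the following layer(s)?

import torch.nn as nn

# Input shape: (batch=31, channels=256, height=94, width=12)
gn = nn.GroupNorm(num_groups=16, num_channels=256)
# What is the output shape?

Input shape: (31, 256, 94, 12)
Output shape: (31, 256, 94, 12)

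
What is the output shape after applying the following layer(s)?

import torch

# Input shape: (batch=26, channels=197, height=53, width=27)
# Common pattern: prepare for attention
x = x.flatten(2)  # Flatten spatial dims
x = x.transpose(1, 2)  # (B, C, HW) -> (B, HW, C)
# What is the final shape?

Input shape: (26, 197, 53, 27)
  -> after flatten(2): (26, 197, 1431)
Output shape: (26, 1431, 197)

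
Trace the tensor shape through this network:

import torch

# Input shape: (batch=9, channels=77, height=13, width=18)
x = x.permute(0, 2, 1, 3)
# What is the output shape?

Input shape: (9, 77, 13, 18)
Output shape: (9, 13, 77, 18)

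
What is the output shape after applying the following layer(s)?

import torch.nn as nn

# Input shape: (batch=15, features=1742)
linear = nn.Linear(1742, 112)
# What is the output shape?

Input shape: (15, 1742)
Output shape: (15, 112)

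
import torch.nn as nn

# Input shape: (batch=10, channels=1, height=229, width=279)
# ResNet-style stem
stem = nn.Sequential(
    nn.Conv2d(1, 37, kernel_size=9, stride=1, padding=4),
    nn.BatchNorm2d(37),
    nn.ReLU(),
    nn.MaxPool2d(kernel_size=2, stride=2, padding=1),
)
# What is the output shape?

Input shape: (10, 1, 229, 279)
  -> after Conv2d 9x9 stride=1: (10, 37, 229, 279)
Output shape: (10, 37, 115, 140)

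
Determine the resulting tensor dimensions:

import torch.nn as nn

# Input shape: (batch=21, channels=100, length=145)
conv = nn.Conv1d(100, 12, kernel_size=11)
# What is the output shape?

Input shape: (21, 100, 145)
Output shape: (21, 12, 135)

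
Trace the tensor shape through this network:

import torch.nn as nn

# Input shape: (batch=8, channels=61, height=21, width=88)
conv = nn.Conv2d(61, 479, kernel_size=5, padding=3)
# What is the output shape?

Input shape: (8, 61, 21, 88)
Output shape: (8, 479, 23, 90)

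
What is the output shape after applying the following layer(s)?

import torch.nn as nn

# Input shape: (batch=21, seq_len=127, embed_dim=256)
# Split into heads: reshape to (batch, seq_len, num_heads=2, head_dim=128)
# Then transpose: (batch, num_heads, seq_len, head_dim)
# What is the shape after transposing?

Input shape: (21, 127, 256)
  -> after reshape: (21, 127, 2, 128)
Output shape: (21, 2, 127, 128)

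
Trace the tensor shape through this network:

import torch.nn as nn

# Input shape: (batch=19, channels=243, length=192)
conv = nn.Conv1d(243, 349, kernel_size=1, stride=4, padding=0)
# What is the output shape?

Input shape: (19, 243, 192)
Output shape: (19, 349, 48)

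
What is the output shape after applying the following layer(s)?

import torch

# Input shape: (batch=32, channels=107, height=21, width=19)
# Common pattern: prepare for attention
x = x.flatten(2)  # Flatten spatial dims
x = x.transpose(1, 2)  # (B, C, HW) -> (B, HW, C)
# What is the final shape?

Input shape: (32, 107, 21, 19)
  -> after flatten(2): (32, 107, 399)
Output shape: (32, 399, 107)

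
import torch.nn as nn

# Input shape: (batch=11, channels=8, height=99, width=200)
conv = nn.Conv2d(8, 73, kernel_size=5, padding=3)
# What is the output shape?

Input shape: (11, 8, 99, 200)
Output shape: (11, 73, 101, 202)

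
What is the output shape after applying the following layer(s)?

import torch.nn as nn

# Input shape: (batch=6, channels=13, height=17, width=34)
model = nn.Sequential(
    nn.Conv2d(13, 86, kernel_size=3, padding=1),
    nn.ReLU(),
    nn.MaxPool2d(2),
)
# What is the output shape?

Input shape: (6, 13, 17, 34)
  -> after Conv2d: (6, 86, 17, 34)
  -> after ReLU: (6, 86, 17, 34)
Output shape: (6, 86, 8, 17)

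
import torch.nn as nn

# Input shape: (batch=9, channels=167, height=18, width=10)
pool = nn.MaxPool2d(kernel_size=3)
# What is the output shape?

Input shape: (9, 167, 18, 10)
Output shape: (9, 167, 6, 3)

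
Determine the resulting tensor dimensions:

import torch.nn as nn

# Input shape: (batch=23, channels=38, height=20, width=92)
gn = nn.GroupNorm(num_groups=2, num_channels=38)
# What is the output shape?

Input shape: (23, 38, 20, 92)
Output shape: (23, 38, 20, 92)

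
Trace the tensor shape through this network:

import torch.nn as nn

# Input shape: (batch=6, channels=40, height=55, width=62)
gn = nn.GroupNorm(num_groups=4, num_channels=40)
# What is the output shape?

Input shape: (6, 40, 55, 62)
Output shape: (6, 40, 55, 62)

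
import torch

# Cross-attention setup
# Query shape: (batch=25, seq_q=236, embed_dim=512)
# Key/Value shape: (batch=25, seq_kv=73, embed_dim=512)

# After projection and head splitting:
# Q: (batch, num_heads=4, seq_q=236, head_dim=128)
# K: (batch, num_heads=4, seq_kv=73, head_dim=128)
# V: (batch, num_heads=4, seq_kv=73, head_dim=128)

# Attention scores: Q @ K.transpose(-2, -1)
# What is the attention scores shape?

Input shape: (25, 236, 512)
Output shape: (25, 4, 236, 73)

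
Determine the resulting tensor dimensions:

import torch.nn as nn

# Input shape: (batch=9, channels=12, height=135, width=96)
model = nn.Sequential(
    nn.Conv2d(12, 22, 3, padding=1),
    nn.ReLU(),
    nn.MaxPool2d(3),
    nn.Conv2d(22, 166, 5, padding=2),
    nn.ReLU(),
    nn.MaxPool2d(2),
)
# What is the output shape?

Input shape: (9, 12, 135, 96)
  -> after first Conv2d: (9, 22, 135, 96)
  -> after first MaxPool2d: (9, 22, 45, 32)
  -> after second Conv2d: (9, 166, 45, 32)
Output shape: (9, 166, 22, 16)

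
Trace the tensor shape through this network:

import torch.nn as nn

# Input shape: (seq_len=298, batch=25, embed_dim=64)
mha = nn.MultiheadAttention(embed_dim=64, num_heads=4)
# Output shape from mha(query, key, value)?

Input shape: (298, 25, 64)
Output shape: (298, 25, 64)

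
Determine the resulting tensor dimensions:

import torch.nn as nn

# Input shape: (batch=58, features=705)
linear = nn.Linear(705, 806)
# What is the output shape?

Input shape: (58, 705)
Output shape: (58, 806)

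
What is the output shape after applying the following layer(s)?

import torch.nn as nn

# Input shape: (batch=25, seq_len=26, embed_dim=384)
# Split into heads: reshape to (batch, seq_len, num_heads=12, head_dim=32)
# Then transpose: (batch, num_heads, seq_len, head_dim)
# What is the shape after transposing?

Input shape: (25, 26, 384)
  -> after reshape: (25, 26, 12, 32)
Output shape: (25, 12, 26, 32)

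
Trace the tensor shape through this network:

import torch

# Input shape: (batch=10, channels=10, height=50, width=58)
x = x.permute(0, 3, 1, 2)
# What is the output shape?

Input shape: (10, 10, 50, 58)
Output shape: (10, 58, 10, 50)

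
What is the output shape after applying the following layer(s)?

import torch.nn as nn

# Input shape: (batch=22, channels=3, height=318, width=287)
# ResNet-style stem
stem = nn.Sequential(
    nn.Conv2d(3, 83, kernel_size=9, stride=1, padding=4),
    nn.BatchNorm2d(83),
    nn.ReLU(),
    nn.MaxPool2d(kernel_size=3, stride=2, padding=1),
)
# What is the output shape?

Input shape: (22, 3, 318, 287)
  -> after Conv2d 9x9 stride=1: (22, 83, 318, 287)
Output shape: (22, 83, 159, 144)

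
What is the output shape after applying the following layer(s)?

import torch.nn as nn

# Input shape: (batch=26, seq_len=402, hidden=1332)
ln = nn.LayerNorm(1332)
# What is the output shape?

Input shape: (26, 402, 1332)
Output shape: (26, 402, 1332)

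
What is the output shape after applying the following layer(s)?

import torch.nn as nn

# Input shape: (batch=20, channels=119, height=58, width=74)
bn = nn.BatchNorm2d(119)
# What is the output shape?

Input shape: (20, 119, 58, 74)
Output shape: (20, 119, 58, 74)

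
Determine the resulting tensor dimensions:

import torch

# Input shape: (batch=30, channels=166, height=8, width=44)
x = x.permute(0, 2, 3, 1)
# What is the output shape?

Input shape: (30, 166, 8, 44)
Output shape: (30, 8, 44, 166)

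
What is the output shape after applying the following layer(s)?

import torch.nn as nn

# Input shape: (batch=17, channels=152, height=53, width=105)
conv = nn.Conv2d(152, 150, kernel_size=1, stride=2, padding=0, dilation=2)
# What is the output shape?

Input shape: (17, 152, 53, 105)
Output shape: (17, 150, 27, 53)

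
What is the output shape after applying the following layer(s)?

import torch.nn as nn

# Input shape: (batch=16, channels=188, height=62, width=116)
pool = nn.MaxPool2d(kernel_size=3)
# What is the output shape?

Input shape: (16, 188, 62, 116)
Output shape: (16, 188, 20, 38)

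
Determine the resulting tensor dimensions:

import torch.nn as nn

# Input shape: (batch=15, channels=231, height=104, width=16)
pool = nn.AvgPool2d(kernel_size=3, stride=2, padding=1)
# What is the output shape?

Input shape: (15, 231, 104, 16)
Output shape: (15, 231, 52, 8)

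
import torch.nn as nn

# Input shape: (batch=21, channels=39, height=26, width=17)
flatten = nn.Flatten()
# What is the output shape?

Input shape: (21, 39, 26, 17)
Output shape: (21, 17238)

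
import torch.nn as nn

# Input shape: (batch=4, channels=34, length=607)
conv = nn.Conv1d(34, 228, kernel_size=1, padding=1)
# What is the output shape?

Input shape: (4, 34, 607)
Output shape: (4, 228, 609)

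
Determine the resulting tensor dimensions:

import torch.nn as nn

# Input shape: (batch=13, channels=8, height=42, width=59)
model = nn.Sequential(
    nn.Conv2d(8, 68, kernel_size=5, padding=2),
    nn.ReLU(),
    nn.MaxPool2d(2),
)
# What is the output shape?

Input shape: (13, 8, 42, 59)
  -> after Conv2d: (13, 68, 42, 59)
  -> after ReLU: (13, 68, 42, 59)
Output shape: (13, 68, 21, 29)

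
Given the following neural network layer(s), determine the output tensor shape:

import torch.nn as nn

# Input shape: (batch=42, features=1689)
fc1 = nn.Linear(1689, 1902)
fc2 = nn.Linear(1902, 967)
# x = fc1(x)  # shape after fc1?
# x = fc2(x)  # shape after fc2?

Input shape: (42, 1689)
  -> after fc1: (42, 1902)
Output shape: (42, 967)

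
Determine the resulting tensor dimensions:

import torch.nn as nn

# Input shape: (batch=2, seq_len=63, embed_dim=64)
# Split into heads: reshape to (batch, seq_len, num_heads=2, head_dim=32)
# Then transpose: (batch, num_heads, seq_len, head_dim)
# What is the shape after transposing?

Input shape: (2, 63, 64)
  -> after reshape: (2, 63, 2, 32)
Output shape: (2, 2, 63, 32)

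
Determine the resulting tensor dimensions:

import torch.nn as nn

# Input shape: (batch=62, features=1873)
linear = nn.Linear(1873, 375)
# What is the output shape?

Input shape: (62, 1873)
Output shape: (62, 375)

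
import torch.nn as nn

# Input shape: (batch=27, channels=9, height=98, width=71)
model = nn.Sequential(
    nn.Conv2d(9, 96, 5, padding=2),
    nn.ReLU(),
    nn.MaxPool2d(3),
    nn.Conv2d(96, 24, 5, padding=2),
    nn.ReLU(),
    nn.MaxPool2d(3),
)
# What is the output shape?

Input shape: (27, 9, 98, 71)
  -> after first Conv2d: (27, 96, 98, 71)
  -> after first MaxPool2d: (27, 96, 32, 23)
  -> after second Conv2d: (27, 24, 32, 23)
Output shape: (27, 24, 10, 7)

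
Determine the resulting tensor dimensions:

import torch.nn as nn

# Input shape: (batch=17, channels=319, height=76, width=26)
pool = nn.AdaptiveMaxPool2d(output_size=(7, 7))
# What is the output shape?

Input shape: (17, 319, 76, 26)
Output shape: (17, 319, 7, 7)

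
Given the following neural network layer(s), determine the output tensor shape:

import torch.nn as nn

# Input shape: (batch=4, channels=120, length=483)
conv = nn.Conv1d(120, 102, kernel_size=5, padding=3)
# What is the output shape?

Input shape: (4, 120, 483)
Output shape: (4, 102, 485)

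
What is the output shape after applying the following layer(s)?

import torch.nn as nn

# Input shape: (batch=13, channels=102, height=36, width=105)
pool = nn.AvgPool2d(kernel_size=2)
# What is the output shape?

Input shape: (13, 102, 36, 105)
Output shape: (13, 102, 18, 52)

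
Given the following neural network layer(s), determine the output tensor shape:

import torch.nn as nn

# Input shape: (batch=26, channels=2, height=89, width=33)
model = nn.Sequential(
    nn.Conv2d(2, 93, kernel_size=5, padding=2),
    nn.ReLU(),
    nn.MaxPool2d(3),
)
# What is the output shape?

Input shape: (26, 2, 89, 33)
  -> after Conv2d: (26, 93, 89, 33)
  -> after ReLU: (26, 93, 89, 33)
Output shape: (26, 93, 29, 11)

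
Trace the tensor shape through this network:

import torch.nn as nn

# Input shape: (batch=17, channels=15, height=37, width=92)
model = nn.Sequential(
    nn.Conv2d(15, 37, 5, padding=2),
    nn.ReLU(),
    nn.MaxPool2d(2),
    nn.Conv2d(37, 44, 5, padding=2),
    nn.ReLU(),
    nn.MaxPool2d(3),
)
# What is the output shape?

Input shape: (17, 15, 37, 92)
  -> after first Conv2d: (17, 37, 37, 92)
  -> after first MaxPool2d: (17, 37, 18, 46)
  -> after second Conv2d: (17, 44, 18, 46)
Output shape: (17, 44, 6, 15)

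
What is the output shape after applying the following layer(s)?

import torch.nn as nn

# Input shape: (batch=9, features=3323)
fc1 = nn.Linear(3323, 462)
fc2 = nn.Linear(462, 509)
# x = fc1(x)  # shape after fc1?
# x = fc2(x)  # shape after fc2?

Input shape: (9, 3323)
  -> after fc1: (9, 462)
Output shape: (9, 509)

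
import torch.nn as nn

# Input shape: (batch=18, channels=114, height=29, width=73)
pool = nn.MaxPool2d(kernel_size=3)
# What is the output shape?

Input shape: (18, 114, 29, 73)
Output shape: (18, 114, 9, 24)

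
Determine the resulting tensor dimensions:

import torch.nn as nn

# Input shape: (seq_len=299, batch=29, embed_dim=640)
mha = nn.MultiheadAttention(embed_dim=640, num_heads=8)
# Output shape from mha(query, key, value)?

Input shape: (299, 29, 640)
Output shape: (299, 29, 640)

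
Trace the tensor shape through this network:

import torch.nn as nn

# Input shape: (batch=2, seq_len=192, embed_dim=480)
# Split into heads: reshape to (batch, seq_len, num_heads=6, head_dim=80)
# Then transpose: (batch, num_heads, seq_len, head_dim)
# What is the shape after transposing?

Input shape: (2, 192, 480)
  -> after reshape: (2, 192, 6, 80)
Output shape: (2, 6, 192, 80)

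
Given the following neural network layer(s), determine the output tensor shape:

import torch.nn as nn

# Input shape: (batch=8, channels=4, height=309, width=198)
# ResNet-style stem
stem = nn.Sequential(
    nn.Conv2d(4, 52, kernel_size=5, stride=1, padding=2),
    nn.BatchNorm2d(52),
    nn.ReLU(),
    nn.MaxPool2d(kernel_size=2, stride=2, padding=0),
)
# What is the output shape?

Input shape: (8, 4, 309, 198)
  -> after Conv2d 5x5 stride=1: (8, 52, 309, 198)
Output shape: (8, 52, 154, 99)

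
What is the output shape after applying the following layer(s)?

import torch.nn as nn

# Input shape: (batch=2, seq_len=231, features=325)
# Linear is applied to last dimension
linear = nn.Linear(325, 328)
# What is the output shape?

Input shape: (2, 231, 325)
Output shape: (2, 231, 328)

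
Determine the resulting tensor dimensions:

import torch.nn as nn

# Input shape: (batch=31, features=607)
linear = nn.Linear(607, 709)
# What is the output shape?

Input shape: (31, 607)
Output shape: (31, 709)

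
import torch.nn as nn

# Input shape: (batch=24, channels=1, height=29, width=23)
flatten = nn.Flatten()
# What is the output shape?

Input shape: (24, 1, 29, 23)
Output shape: (24, 667)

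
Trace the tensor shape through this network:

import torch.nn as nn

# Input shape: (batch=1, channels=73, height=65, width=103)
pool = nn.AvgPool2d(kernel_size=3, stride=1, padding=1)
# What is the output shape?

Input shape: (1, 73, 65, 103)
Output shape: (1, 73, 65, 103)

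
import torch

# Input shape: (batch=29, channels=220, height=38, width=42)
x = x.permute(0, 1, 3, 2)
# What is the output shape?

Input shape: (29, 220, 38, 42)
Output shape: (29, 220, 42, 38)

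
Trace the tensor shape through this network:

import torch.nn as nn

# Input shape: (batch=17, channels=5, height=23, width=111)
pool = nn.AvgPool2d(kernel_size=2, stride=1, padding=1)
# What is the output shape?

Input shape: (17, 5, 23, 111)
Output shape: (17, 5, 24, 112)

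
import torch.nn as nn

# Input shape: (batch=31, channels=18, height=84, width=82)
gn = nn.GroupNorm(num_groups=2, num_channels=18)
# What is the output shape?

Input shape: (31, 18, 84, 82)
Output shape: (31, 18, 84, 82)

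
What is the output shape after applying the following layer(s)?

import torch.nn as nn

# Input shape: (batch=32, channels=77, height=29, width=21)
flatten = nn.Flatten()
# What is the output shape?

Input shape: (32, 77, 29, 21)
Output shape: (32, 46893)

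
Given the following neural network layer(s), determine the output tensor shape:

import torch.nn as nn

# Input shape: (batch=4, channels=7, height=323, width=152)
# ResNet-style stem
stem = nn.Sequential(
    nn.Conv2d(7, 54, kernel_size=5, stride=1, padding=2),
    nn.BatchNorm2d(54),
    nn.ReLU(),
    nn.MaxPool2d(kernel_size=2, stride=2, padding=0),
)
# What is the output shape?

Input shape: (4, 7, 323, 152)
  -> after Conv2d 5x5 stride=1: (4, 54, 323, 152)
Output shape: (4, 54, 161, 76)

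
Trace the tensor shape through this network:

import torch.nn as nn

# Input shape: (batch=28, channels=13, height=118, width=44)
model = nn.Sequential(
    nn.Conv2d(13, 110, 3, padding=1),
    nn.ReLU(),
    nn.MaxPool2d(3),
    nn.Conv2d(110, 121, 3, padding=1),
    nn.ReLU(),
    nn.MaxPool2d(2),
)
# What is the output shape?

Input shape: (28, 13, 118, 44)
  -> after first Conv2d: (28, 110, 118, 44)
  -> after first MaxPool2d: (28, 110, 39, 14)
  -> after second Conv2d: (28, 121, 39, 14)
Output shape: (28, 121, 19, 7)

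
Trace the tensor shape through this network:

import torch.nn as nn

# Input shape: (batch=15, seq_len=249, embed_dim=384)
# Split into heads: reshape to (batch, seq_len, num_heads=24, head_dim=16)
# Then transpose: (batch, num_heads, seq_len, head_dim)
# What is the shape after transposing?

Input shape: (15, 249, 384)
  -> after reshape: (15, 249, 24, 16)
Output shape: (15, 24, 249, 16)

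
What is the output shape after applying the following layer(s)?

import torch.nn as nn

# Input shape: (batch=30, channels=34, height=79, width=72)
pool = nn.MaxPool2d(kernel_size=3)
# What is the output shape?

Input shape: (30, 34, 79, 72)
Output shape: (30, 34, 26, 24)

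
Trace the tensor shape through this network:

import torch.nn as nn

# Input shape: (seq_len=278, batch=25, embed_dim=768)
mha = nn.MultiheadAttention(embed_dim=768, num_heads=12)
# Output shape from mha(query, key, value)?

Input shape: (278, 25, 768)
Output shape: (278, 25, 768)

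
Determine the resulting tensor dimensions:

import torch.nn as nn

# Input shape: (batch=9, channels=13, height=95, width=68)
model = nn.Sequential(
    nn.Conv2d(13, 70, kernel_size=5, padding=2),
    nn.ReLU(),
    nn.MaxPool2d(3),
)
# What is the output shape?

Input shape: (9, 13, 95, 68)
  -> after Conv2d: (9, 70, 95, 68)
  -> after ReLU: (9, 70, 95, 68)
Output shape: (9, 70, 31, 22)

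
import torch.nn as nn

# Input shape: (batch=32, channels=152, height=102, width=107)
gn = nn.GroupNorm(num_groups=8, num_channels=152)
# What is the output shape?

Input shape: (32, 152, 102, 107)
Output shape: (32, 152, 102, 107)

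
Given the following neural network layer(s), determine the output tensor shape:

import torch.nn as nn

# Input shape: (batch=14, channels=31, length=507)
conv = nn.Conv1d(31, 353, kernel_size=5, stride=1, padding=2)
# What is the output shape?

Input shape: (14, 31, 507)
Output shape: (14, 353, 507)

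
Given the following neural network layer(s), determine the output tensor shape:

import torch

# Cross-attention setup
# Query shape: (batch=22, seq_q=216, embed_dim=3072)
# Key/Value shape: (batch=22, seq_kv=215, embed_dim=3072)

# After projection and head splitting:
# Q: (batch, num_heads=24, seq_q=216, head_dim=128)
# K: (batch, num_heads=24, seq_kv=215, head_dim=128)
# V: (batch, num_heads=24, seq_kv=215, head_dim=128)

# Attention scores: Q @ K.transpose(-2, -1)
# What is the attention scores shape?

Input shape: (22, 216, 3072)
Output shape: (22, 24, 216, 215)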